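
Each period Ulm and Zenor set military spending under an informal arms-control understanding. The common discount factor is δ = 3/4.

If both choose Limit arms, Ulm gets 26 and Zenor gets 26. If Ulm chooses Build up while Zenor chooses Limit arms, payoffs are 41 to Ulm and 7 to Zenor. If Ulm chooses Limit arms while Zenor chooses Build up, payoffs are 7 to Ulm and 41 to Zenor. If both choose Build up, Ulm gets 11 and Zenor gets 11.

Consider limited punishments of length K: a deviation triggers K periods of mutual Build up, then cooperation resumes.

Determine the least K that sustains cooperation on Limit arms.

Need Σ_{k=1}^{K} δ^k ≥ (41−26)/(26−11) = 1.0000 at δ = 3/4.
At K = 1 the sum is 0.7500 < 1.0000; at K = 2 it is 1.3125 ≥ 1.0000.
So the minimum punishment length is K = 2.

2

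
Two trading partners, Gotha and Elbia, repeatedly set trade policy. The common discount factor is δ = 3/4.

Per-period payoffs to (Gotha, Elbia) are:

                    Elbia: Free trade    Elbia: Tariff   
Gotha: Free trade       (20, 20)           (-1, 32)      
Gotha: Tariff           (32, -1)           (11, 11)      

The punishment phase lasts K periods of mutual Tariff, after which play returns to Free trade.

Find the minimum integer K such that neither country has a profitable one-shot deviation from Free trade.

IC: δ(1−δ^K)/(1−δ) ≥ (32−20)/(20−11) = 4/3.
With δ = 3/4: need 1 − δ^K ≥ 4/3·(1−3/4)/(3/4), i.e. δ^K ≤ 0.5556.
Since (3/4)^2 = 0.5625 and (3/4)^3 = 0.4219, the smallest such K is 3.

3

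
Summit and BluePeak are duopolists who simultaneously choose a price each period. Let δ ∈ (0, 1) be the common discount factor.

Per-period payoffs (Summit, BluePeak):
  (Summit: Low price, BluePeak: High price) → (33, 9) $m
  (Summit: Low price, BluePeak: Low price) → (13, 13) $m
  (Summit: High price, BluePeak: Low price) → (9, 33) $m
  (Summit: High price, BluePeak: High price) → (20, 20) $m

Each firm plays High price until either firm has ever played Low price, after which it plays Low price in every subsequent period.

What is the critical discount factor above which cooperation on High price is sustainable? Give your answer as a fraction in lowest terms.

13/20

Cooperation forever yields 20 each period: 20/(1−δ).
Deviating yields 33 once, then 13 forever: 33 + 13δ/(1−δ).
No profitable deviation requires 20/(1−δ) ≥ 33 + 13δ/(1−δ).
Multiplying by (1−δ): 20 ≥ 33(1−δ) + 13δ = 33 − 20δ.
So 20δ ≥ 13, i.e. δ ≥ 13/20.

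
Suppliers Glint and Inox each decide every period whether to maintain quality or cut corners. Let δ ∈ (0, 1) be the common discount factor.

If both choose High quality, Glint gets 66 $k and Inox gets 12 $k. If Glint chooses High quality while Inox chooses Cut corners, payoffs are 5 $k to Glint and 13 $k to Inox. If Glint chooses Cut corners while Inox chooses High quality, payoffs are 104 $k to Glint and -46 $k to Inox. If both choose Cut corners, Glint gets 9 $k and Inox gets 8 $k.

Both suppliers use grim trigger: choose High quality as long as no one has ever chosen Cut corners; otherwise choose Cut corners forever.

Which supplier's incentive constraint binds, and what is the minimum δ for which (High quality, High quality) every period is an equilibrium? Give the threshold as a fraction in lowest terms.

Glint; δ ≥ 2/5

For Glint: deviation gain 104−66 = 38, per-period punishment loss 66−9 = 57. IC gives δ ≥ 38/95 = 2/5.
For Inox: gain 1, loss 4 per period, so δ ≥ 1/5.
The tighter constraint is Glint's, so cooperation needs δ ≥ 2/5.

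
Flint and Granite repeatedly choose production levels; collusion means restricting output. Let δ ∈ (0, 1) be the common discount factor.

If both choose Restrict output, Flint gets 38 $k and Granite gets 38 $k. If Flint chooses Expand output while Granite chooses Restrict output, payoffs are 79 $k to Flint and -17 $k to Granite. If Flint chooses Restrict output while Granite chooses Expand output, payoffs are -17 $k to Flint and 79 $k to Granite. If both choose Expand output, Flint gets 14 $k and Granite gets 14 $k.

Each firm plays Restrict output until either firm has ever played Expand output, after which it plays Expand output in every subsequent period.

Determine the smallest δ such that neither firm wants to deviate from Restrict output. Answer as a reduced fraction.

38/(1−δ) ≥ 79 + 14δ/(1−δ)
38 ≥ 79 − 65δ
δ ≥ 41/65.

41/65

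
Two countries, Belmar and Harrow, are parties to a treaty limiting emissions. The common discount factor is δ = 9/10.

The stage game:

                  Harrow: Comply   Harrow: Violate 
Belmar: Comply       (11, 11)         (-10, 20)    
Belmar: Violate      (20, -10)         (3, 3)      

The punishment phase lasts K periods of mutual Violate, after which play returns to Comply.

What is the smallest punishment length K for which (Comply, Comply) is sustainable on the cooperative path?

IC: δ(1−δ^K)/(1−δ) ≥ (20−11)/(11−3) = 9/8.
With δ = 9/10: need 1 − δ^K ≥ 9/8·(1−9/10)/(9/10), i.e. δ^K ≤ 0.8750.
Since (9/10)^1 = 0.9000 and (9/10)^2 = 0.8100, the smallest such K is 2.

2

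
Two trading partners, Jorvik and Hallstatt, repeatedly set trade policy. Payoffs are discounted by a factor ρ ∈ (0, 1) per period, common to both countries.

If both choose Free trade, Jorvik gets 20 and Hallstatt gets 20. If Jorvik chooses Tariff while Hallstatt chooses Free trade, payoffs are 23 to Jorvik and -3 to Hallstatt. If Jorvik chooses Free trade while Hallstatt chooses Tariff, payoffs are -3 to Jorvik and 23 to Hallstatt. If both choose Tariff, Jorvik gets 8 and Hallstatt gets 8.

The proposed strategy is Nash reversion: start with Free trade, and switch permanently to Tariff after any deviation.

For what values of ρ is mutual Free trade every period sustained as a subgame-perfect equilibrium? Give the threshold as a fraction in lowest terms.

1/5

Cooperation forever yields 20 each period: 20/(1−ρ).
Deviating yields 23 once, then 8 forever: 23 + 8ρ/(1−ρ).
No profitable deviation requires 20/(1−ρ) ≥ 23 + 8ρ/(1−ρ).
Multiplying by (1−ρ): 20 ≥ 23(1−ρ) + 8ρ = 23 − 15ρ.
So 15ρ ≥ 3, i.e. ρ ≥ 3/15 = 1/5.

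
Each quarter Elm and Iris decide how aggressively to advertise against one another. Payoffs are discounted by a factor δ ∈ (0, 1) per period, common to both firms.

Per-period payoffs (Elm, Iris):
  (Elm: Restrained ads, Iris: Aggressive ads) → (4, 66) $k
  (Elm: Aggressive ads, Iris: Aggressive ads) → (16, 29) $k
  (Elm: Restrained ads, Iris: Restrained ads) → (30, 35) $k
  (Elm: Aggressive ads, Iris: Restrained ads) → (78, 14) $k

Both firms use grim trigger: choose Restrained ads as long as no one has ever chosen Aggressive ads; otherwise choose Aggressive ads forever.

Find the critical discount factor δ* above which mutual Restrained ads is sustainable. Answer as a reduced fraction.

31/37

Elm's threshold: (78−30)/(78−16) = 24/31.
Iris's threshold: (66−35)/(66−29) = 31/37.
24/31 < 31/37, so Iris binds and δ* = 31/37.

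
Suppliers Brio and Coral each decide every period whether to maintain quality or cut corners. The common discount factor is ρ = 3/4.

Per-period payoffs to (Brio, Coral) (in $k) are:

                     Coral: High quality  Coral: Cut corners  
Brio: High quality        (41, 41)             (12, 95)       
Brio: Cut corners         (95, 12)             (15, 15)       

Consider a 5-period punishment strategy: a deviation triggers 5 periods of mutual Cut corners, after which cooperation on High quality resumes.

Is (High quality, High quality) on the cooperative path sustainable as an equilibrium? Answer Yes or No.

Yes

Comparing payoff streams over the 6 periods until play realigns: cooperate → 41(1+ρ+…+ρ^5); deviate → 95 + 15(ρ+…+ρ^5).
Cooperation is sustained iff (41−15)(ρ+…+ρ^5) ≥ 95−41.
ρ+…+ρ^5 = 3/4·(1−(3/4)^5)/(1−3/4) = 2.2881, and (95−41)/(41−15) = 2.0769.
2.2881 ≥ 2.0769, so cooperation is sustainable.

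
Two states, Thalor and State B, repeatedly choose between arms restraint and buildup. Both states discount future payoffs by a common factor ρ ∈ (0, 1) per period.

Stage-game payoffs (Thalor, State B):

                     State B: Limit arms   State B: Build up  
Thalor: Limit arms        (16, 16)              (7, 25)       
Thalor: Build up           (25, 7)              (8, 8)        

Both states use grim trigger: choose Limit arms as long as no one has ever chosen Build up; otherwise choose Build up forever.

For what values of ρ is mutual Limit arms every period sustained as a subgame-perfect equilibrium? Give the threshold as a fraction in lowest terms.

One-period gain from deviating is 25 − 16 = 9. The loss is 16 − 8 = 8 in every subsequent period, with present value 8·ρ/(1−ρ).
Deviation is unprofitable when 8·ρ/(1−ρ) ≥ 9, i.e. ρ/(1−ρ) ≥ 9/8.
Equivalently ρ ≥ 9/(9+8) = 9/17.

9/17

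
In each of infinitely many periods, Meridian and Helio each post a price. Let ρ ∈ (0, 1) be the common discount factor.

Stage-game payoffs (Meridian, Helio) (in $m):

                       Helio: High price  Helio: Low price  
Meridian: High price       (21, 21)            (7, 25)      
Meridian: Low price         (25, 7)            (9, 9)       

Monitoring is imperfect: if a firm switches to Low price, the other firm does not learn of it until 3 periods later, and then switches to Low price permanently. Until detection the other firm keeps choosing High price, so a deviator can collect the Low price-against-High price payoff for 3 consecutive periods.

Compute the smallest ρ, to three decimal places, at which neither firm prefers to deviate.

0.630

A deviator earns 25 for 3 periods, then 9 forever; cooperating earns 21 forever. Multiplying the IC by (1−ρ):
21 ≥ 25(1−ρ^3) + 9ρ^3, so 16·ρ^3 ≥ 4 and ρ^3 ≥ 1/4.
ρ ≥ (1/4)^(1/3) ≈ 0.630.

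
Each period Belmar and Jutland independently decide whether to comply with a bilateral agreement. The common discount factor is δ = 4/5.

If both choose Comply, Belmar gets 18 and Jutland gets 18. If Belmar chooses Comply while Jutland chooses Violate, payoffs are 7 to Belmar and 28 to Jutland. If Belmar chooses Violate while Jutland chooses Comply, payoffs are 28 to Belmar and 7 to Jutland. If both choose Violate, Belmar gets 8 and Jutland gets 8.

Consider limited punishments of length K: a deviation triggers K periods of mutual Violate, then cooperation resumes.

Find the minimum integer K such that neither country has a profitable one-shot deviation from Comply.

No profitable deviation requires (18−8)(δ+…+δ^K) ≥ 28−18, i.e. δ+…+δ^K ≥ 1 ≈ 1.0000.
With δ = 4/5, the partial sums are K=1: 0.8000, K=2: 1.4400.
K = 2 is the first length at which the sum reaches 1.0000.

2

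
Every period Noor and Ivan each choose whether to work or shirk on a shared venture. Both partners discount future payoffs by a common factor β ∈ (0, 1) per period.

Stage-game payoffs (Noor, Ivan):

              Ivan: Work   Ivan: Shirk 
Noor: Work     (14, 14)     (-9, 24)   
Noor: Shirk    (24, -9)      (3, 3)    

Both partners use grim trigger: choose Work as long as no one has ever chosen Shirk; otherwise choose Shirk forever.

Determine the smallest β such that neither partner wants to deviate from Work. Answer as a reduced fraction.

Cooperation forever yields 14 each period: 14/(1−β).
Deviating yields 24 once, then 3 forever: 24 + 3β/(1−β).
No profitable deviation requires 14/(1−β) ≥ 24 + 3β/(1−β).
Multiplying by (1−β): 14 ≥ 24(1−β) + 3β = 24 − 21β.
So 21β ≥ 10, i.e. β ≥ 10/21.

10/21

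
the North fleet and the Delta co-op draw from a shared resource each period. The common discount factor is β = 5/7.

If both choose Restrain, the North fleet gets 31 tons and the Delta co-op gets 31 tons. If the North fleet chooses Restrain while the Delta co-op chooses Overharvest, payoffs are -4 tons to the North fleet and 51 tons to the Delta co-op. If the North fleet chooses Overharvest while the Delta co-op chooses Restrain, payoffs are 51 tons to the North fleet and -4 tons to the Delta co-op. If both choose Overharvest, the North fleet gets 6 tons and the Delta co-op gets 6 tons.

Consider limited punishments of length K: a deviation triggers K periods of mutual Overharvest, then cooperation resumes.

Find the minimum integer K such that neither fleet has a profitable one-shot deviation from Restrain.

2

Need Σ_{k=1}^{K} β^k ≥ (51−31)/(31−6) = 0.8000 at β = 5/7.
At K = 1 the sum is 0.7143 < 0.8000; at K = 2 it is 1.2245 ≥ 0.8000.
So the minimum punishment length is K = 2.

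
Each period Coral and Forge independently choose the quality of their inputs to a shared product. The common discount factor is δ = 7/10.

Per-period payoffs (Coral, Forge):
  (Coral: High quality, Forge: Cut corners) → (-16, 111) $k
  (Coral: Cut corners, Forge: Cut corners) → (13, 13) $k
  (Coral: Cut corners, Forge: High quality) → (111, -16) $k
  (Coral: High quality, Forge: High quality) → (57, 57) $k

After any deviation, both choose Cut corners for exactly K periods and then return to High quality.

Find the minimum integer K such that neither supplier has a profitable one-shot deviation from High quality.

3

IC: δ(1−δ^K)/(1−δ) ≥ (111−57)/(57−13) = 27/22.
With δ = 7/10: need 1 − δ^K ≥ 27/22·(1−7/10)/(7/10), i.e. δ^K ≤ 0.4740.
Since (7/10)^2 = 0.4900 and (7/10)^3 = 0.3430, the smallest such K is 3.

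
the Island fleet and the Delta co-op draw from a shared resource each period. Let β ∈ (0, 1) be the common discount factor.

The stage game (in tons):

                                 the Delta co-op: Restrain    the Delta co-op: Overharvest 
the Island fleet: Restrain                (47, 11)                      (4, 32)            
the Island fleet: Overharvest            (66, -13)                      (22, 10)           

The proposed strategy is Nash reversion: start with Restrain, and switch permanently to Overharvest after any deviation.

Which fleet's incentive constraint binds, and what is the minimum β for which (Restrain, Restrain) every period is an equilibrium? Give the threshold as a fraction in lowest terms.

the Delta co-op; β ≥ 21/22

the Island fleet's threshold: (66−47)/(66−22) = 19/44.
the Delta co-op's threshold: (32−11)/(32−10) = 21/22.
19/44 < 21/22, so the Delta co-op binds and β* = 21/22.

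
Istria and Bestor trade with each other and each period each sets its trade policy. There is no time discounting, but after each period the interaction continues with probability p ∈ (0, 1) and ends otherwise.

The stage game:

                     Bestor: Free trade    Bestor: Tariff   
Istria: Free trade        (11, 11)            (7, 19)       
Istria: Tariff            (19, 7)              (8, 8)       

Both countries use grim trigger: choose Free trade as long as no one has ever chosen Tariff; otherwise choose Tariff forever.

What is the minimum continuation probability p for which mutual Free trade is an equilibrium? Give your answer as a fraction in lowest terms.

With no time discounting, the continuation probability p plays the role of the discount factor.
Grim-trigger IC: 11/(1−p) ≥ 19 + 8p/(1−p) ⇒ p ≥ (19−11)/(19−8) = 8/11.

8/11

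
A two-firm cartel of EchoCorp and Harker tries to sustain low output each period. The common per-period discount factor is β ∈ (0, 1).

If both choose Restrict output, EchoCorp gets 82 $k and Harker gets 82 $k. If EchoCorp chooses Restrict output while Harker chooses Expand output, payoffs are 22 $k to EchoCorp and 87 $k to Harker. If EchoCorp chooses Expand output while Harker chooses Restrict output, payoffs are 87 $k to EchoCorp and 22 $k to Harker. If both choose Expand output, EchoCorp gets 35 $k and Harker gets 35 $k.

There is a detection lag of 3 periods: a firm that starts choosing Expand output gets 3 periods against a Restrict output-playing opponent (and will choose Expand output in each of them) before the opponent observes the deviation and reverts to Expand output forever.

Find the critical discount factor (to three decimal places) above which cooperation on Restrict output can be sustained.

0.458

A deviator earns 87 for 3 periods, then 35 forever; cooperating earns 82 forever. Multiplying the IC by (1−β):
82 ≥ 87(1−β^3) + 35β^3, so 52·β^3 ≥ 5 and β^3 ≥ 5/52.
β ≥ (5/52)^(1/3) ≈ 0.458.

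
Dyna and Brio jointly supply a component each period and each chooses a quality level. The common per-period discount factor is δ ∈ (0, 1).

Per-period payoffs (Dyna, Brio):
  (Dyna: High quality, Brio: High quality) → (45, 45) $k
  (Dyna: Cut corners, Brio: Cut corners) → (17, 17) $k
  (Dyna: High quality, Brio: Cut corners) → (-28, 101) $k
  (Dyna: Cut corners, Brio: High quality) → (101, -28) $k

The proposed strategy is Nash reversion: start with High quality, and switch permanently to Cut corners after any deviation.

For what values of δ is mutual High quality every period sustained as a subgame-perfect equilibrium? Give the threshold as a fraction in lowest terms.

45/(1−δ) ≥ 101 + 17δ/(1−δ)
45 ≥ 101 − 84δ
δ ≥ 56/84 = 2/3.

2/3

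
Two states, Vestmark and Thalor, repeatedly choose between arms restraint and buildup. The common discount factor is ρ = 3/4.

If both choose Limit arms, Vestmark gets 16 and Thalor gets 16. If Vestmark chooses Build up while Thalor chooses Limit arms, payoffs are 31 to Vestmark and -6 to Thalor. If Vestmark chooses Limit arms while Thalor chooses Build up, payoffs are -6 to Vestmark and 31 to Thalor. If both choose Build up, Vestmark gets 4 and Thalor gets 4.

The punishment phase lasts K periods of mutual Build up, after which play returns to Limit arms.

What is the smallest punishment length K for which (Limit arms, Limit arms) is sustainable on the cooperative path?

2

No profitable deviation requires (16−4)(ρ+…+ρ^K) ≥ 31−16, i.e. ρ+…+ρ^K ≥ 5/4 ≈ 1.2500.
With ρ = 3/4, the partial sums are K=1: 0.7500, K=2: 1.3125.
K = 2 is the first length at which the sum reaches 1.2500.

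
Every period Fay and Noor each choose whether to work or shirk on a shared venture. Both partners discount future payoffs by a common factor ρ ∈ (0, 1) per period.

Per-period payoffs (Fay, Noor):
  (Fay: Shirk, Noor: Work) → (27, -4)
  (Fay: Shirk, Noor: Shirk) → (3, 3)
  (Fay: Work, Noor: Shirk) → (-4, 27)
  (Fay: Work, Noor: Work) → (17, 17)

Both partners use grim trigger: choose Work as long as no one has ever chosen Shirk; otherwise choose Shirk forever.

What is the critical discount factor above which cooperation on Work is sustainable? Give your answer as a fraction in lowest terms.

5/12

One-period gain from deviating is 27 − 17 = 10. The loss is 17 − 3 = 14 in every subsequent period, with present value 14·ρ/(1−ρ).
Deviation is unprofitable when 14·ρ/(1−ρ) ≥ 10, i.e. ρ/(1−ρ) ≥ 5/7.
Equivalently ρ ≥ 10/(10+14) = 5/12.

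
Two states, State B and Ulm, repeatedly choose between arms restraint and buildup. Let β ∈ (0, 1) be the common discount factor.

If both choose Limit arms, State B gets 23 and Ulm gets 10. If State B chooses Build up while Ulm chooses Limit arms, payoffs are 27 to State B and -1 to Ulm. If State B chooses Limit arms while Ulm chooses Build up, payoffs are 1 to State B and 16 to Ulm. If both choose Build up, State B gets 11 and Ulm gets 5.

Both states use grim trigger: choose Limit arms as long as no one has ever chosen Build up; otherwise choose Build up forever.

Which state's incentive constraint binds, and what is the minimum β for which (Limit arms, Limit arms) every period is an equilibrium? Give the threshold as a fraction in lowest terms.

State B's threshold: (27−23)/(27−11) = 1/4.
Ulm's threshold: (16−10)/(16−5) = 6/11.
1/4 < 6/11, so Ulm binds and β* = 6/11.

Ulm; β ≥ 6/11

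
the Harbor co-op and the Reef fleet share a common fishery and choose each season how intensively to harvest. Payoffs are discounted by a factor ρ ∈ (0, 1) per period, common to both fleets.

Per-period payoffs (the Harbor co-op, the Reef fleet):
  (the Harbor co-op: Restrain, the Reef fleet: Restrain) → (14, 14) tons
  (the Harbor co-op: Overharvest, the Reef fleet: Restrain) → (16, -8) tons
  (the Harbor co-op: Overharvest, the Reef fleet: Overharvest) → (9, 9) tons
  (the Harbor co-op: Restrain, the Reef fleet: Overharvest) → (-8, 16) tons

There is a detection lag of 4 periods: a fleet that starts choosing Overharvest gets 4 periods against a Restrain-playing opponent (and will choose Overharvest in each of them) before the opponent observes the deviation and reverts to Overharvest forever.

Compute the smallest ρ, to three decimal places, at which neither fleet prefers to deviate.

0.731

Deviating for the 4 undetected periods gains 16−14 = 2 per period over cooperation, then loses 14−9 = 5 per period forever once punishment starts.
Gain: 2(1 + ρ + … + ρ^3); loss: 5·ρ^4/(1−ρ).
No profitable deviation ⇔ 2(1−ρ^4) ≤ 5·ρ^4, i.e. ρ^4 ≥ 2/(2+5) = 2/7.
Hence ρ ≥ (2/7)^(1/4) ≈ 0.731.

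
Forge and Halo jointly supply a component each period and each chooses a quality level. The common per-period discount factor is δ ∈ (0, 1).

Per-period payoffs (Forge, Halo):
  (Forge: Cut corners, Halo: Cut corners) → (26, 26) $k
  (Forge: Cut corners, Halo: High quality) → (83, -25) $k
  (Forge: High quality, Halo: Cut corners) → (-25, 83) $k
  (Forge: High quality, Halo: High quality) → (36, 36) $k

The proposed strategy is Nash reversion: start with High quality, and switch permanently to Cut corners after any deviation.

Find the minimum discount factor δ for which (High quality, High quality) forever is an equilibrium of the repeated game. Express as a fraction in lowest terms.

36/(1−δ) ≥ 83 + 26δ/(1−δ)
36 ≥ 83 − 57δ
δ ≥ 47/57.

47/57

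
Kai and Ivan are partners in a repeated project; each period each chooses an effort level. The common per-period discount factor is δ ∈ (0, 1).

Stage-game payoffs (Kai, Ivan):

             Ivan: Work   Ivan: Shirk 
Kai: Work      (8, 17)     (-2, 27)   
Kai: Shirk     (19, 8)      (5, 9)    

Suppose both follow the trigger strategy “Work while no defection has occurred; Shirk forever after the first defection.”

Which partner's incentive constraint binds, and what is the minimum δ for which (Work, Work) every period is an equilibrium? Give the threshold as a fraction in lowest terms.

Kai; δ ≥ 11/14

For Kai: deviation gain 19−8 = 11, per-period punishment loss 8−5 = 3. IC gives δ ≥ 11/14.
For Ivan: gain 10, loss 8 per period, so δ ≥ 10/18 = 5/9.
The tighter constraint is Kai's, so cooperation needs δ ≥ 11/14.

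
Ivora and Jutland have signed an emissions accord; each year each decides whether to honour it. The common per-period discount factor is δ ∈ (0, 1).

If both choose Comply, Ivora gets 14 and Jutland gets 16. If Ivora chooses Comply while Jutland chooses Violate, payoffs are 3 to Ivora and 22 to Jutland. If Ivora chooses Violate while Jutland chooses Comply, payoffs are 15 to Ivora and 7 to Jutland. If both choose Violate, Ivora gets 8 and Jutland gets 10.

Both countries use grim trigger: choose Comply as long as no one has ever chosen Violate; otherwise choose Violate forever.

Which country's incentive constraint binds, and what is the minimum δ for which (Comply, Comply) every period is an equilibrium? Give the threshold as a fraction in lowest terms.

For Ivora: deviation gain 15−14 = 1, per-period punishment loss 14−8 = 6. IC gives δ ≥ 1/7.
For Jutland: gain 6, loss 6 per period, so δ ≥ 6/12 = 1/2.
The tighter constraint is Jutland's, so cooperation needs δ ≥ 1/2.

Jutland; δ ≥ 1/2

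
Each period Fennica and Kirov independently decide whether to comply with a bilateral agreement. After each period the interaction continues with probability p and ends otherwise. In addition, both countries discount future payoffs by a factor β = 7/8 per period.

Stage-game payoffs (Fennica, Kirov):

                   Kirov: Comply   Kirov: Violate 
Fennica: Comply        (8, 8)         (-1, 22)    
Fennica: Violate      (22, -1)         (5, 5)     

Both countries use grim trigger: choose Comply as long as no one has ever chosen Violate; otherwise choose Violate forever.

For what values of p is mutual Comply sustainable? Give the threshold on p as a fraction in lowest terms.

Expected continuation weight on next period's payoff is β·p = 7/8·p, which plays the role of the discount factor.
Cooperation requires 7/8·p ≥ (22−8)/(22−5) = 14/17, hence p ≥ 16/17.

16/17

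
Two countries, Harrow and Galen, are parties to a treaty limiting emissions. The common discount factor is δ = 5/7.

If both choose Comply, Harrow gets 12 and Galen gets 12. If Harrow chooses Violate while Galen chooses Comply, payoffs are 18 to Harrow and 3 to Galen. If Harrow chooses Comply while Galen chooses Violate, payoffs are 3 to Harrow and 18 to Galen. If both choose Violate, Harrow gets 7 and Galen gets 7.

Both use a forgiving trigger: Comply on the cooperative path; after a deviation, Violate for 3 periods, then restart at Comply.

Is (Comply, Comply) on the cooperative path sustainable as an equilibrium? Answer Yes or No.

Yes

A one-shot deviation gives 18 now, then 7 for 3 periods, then back to 12.
Gain from deviating: (18−12) today; loss: (12−7) in each of the next 3 periods.
No-deviation condition: (12−7)(δ+…+δ^3) ≥ 18−12, i.e. δ+…+δ^3 ≥ 6/5.
At δ = 5/7: δ+…+δ^3 = 1.5889 ≥ 1.2000.
So cooperation is sustainable.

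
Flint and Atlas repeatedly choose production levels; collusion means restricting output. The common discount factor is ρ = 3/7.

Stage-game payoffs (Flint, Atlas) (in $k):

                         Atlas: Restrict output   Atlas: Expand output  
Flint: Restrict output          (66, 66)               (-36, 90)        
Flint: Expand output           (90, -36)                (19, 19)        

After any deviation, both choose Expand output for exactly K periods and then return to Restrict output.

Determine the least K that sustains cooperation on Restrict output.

2

IC: ρ(1−ρ^K)/(1−ρ) ≥ (90−66)/(66−19) = 24/47.
With ρ = 3/7: need 1 − ρ^K ≥ 24/47·(1−3/7)/(3/7), i.e. ρ^K ≤ 0.3191.
Since (3/7)^1 = 0.4286 and (3/7)^2 = 0.1837, the smallest such K is 2.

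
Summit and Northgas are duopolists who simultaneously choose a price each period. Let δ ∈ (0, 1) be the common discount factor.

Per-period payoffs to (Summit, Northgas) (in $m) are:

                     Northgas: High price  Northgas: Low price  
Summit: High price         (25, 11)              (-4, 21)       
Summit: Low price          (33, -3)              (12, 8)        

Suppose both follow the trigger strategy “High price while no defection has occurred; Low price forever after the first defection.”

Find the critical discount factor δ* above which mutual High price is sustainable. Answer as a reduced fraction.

Summit: cooperation gives 25 each period; deviation gives 33 once then 12 forever.
  25/(1−δ) ≥ 33 + 12δ/(1−δ) ⇒ δ ≥ 8/21.
Northgas: cooperation gives 11 each period; deviation gives 21 once then 8 forever.
  δ ≥ 10/13.
Both must hold, so the binding constraint is Northgas's: δ ≥ 10/13.

10/13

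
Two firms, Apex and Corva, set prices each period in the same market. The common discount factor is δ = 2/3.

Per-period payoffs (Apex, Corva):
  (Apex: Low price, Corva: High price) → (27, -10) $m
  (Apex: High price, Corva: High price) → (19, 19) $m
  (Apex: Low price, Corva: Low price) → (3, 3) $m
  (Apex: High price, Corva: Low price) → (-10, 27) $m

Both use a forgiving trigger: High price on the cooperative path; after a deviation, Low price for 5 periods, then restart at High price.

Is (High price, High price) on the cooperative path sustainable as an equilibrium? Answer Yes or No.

Comparing payoff streams over the 6 periods until play realigns: cooperate → 19(1+δ+…+δ^5); deviate → 27 + 3(δ+…+δ^5).
Cooperation is sustained iff (19−3)(δ+…+δ^5) ≥ 27−19.
δ+…+δ^5 = 2/3·(1−(2/3)^5)/(1−2/3) = 1.7366, and (27−19)/(19−3) = 0.5000.
1.7366 ≥ 0.5000, so cooperation is sustainable.

Yes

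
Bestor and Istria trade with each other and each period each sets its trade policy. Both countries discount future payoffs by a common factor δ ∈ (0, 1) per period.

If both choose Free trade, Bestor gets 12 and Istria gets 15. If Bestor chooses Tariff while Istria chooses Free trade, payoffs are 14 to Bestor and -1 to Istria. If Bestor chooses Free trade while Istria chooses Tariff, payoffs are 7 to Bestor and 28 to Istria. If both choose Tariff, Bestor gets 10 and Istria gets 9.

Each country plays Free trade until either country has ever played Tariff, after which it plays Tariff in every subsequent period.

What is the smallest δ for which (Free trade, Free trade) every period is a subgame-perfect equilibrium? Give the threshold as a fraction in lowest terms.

13/19

For Bestor: deviation gain 14−12 = 2, per-period punishment loss 12−10 = 2. IC gives δ ≥ 2/4 = 1/2.
For Istria: gain 13, loss 6 per period, so δ ≥ 13/19.
The tighter constraint is Istria's, so cooperation needs δ ≥ 13/19.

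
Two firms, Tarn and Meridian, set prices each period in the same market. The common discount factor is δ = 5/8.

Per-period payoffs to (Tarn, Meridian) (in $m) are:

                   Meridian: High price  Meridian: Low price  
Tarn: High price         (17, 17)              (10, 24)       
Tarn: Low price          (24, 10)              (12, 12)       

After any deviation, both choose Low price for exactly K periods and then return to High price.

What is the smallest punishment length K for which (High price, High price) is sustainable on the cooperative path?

Need Σ_{k=1}^{K} δ^k ≥ (24−17)/(17−12) = 1.4000 at δ = 5/8.
At K = 3 the sum is 1.2598 < 1.4000; at K = 4 it is 1.4124 ≥ 1.4000.
So the minimum punishment length is K = 4.

4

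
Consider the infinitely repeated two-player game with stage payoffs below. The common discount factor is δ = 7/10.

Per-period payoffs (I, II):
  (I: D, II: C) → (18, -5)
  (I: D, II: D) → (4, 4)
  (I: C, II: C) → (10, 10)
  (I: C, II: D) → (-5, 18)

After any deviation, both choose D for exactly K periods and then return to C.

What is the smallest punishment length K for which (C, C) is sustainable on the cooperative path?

Need Σ_{k=1}^{K} δ^k ≥ (18−10)/(10−4) = 1.3333 at δ = 7/10.
At K = 2 the sum is 1.1900 < 1.3333; at K = 3 it is 1.5330 ≥ 1.3333.
So the minimum punishment length is K = 3.

3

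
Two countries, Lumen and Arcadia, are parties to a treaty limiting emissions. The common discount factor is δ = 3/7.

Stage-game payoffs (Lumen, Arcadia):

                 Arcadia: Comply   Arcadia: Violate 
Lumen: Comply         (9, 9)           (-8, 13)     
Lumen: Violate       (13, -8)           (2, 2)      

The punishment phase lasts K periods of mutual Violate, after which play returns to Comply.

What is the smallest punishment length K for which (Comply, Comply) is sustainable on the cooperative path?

2

No profitable deviation requires (9−2)(δ+…+δ^K) ≥ 13−9, i.e. δ+…+δ^K ≥ 4/7 ≈ 0.5714.
With δ = 3/7, the partial sums are K=1: 0.4286, K=2: 0.6122.
K = 2 is the first length at which the sum reaches 0.5714.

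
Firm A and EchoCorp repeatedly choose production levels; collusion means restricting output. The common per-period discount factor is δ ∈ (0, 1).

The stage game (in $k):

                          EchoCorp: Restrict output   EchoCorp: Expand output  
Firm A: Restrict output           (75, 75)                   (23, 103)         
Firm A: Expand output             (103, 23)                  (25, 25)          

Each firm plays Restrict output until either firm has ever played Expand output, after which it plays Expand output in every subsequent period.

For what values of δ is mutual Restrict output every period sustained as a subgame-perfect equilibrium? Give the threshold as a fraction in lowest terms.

One-period gain from deviating is 103 − 75 = 28. The loss is 75 − 25 = 50 in every subsequent period, with present value 50·δ/(1−δ).
Deviation is unprofitable when 50·δ/(1−δ) ≥ 28, i.e. δ/(1−δ) ≥ 14/25.
Equivalently δ ≥ 28/(28+50) = 14/39.

14/39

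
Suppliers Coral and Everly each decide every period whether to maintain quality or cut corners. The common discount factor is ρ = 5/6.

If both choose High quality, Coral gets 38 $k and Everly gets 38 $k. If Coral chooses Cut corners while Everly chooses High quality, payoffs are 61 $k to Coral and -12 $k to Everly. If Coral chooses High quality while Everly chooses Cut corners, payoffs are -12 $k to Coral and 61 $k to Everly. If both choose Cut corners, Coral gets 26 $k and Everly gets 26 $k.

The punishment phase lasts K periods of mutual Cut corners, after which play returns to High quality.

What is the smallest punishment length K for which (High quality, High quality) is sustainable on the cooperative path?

IC: ρ(1−ρ^K)/(1−ρ) ≥ (61−38)/(38−26) = 23/12.
With ρ = 5/6: need 1 − ρ^K ≥ 23/12·(1−5/6)/(5/6), i.e. ρ^K ≤ 0.6167.
Since (5/6)^2 = 0.6944 and (5/6)^3 = 0.5787, the smallest such K is 3.

3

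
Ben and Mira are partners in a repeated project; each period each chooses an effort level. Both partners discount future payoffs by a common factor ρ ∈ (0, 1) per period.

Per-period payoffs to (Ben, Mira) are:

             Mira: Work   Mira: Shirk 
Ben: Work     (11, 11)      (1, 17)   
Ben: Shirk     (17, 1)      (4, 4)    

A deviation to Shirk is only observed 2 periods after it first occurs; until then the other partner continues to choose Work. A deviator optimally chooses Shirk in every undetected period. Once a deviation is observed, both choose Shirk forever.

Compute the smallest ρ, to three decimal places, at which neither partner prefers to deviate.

The best deviation is to choose Shirk for all 2 undetected periods, earning 17 each, then 4 forever once detected.
Deviation value: 17(1−ρ^2)/(1−ρ) + 4ρ^2/(1−ρ); cooperation value: 11/(1−ρ).
IC: 11 ≥ 17(1−ρ^2) + 4ρ^2 = 17 − 13ρ^2.
So ρ^2 ≥ 6/13, giving ρ ≥ (6/13)^(1/2) ≈ 0.679.

0.679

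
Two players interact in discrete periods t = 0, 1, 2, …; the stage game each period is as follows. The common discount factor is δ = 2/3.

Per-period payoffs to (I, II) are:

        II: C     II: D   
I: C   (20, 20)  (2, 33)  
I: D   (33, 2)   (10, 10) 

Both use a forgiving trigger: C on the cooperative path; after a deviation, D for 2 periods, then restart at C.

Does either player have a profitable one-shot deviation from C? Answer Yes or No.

Yes

IC: δ+…+δ^2 ≥ (33−20)/(20−10) = 13/10.
At δ = 2/3: partial sum = 1.1111 < 1.3000. Cooperation not sustainable.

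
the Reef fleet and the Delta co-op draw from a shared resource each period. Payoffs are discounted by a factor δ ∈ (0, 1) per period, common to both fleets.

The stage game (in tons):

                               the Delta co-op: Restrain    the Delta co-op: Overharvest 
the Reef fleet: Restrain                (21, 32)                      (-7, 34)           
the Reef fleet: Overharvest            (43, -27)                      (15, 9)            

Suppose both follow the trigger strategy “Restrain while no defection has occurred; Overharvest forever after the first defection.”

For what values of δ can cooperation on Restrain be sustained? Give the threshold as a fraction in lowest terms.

For the Reef fleet: deviation gain 43−21 = 22, per-period punishment loss 21−15 = 6. IC gives δ ≥ 22/28 = 11/14.
For the Delta co-op: gain 2, loss 23 per period, so δ ≥ 2/25.
The tighter constraint is the Reef fleet's, so cooperation needs δ ≥ 11/14.

11/14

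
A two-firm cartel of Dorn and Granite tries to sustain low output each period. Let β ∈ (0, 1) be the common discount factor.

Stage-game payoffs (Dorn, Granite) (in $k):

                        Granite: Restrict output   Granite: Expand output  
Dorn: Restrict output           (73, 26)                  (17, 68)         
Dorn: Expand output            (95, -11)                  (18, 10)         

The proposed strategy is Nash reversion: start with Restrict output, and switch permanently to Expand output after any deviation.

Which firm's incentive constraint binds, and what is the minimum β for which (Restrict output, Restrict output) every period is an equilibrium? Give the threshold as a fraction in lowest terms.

Dorn: cooperation gives 73 each period; deviation gives 95 once then 18 forever.
  73/(1−β) ≥ 95 + 18β/(1−β) ⇒ β ≥ 22/77 = 2/7.
Granite: cooperation gives 26 each period; deviation gives 68 once then 10 forever.
  β ≥ 42/58 = 21/29.
Both must hold, so the binding constraint is Granite's: β ≥ 21/29.

Granite; β ≥ 21/29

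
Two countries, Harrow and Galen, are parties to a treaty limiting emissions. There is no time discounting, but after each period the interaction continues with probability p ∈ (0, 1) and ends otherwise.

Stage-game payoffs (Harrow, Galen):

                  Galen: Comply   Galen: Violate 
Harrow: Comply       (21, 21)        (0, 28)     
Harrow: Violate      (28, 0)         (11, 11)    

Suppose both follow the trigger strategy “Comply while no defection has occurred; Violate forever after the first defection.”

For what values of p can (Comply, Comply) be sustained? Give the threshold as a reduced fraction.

Expected cooperation value is 21 + p·21 + p²·21 + … = 21/(1−p); deviation gives 28 + p·11/(1−p).
21 ≥ 28(1−p) + 11p ⇒ 17p ≥ 7 ⇒ p ≥ 7/17.

7/17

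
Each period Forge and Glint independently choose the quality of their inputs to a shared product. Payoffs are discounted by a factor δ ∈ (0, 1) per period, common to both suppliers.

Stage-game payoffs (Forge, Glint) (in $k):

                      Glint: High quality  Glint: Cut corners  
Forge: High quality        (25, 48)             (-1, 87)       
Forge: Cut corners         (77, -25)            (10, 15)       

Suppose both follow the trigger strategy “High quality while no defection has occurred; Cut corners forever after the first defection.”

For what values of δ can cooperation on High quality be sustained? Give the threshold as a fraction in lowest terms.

52/67

For Forge: deviation gain 77−25 = 52, per-period punishment loss 25−10 = 15. IC gives δ ≥ 52/67.
For Glint: gain 39, loss 33 per period, so δ ≥ 39/72 = 13/24.
The tighter constraint is Forge's, so cooperation needs δ ≥ 52/67.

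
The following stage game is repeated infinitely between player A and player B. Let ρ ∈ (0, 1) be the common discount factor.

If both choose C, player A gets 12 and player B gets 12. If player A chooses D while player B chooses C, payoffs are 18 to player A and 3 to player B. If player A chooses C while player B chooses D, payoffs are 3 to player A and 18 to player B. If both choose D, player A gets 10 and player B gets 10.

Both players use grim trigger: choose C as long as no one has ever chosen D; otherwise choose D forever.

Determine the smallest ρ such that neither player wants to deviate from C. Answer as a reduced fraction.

Under grim trigger the critical discount factor is (T−C)/(T−P) with T = 18, C = 12, P = 10.
ρ* = (18−12)/(18−10) = 6/8 = 3/4.

3/4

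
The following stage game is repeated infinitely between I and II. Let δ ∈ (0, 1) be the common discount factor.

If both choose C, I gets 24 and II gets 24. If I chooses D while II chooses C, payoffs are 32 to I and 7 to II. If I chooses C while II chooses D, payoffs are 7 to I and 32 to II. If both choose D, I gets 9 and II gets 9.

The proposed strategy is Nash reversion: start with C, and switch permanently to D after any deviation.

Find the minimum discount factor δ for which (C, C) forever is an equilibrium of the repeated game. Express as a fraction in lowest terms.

One-period gain from deviating is 32 − 24 = 8. The loss is 24 − 9 = 15 in every subsequent period, with present value 15·δ/(1−δ).
Deviation is unprofitable when 15·δ/(1−δ) ≥ 8, i.e. δ/(1−δ) ≥ 8/15.
Equivalently δ ≥ 8/(8+15) = 8/23.

8/23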